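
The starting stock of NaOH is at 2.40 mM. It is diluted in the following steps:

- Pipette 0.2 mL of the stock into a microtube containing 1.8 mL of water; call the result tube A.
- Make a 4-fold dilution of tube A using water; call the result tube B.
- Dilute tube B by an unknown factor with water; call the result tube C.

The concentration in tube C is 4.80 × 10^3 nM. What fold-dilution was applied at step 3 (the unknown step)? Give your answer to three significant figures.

Step 1: 0.2 mL + 1.8 mL = 2 mL total → factor 2/0.2 = 10
Step 2: 4-fold → factor 4
Step 3: unknown factor x
Product of known-step factors = 40
Overall factor = 2.40 mM / (4.80 × 10^3 nM) = 500
x = 500 / 40 = 12.5

12.5-fold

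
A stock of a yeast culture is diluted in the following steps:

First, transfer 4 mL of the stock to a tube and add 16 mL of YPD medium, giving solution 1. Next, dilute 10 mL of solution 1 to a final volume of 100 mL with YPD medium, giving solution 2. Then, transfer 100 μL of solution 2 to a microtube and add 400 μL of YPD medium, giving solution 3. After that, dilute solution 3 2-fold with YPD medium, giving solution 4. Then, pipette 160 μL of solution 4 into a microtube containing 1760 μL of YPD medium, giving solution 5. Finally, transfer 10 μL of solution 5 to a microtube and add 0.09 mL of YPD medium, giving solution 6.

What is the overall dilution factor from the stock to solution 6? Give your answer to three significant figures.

Step 1: 4 mL + 16 mL = 20 mL total → factor 20/4 = 5
Step 2: 10 mL brought to 100 mL → factor 100/10 = 10
Step 3: 100 μL + 400 μL = 500 μL total → factor 500/100 = 5
Step 4: 2-fold → factor 2
Step 5: 160 μL + 1760 μL = 1920 μL total → factor 1920/160 = 12
Step 6: 10 μL + 0.09 mL = 100 μL total → factor 100/10 = 10
Overall dilution factor = 5 × 10 × 5 × 2 × 12 × 10 = 60000

6.00 × 10^4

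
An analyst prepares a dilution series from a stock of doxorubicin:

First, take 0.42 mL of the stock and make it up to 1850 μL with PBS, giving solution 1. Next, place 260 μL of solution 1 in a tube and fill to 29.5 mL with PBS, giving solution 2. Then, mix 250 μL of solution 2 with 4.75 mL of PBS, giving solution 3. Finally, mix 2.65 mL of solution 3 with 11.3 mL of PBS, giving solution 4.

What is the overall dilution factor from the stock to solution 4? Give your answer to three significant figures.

Step 1: 0.42 mL brought to 1850 μL → factor 1.85/0.42 = 4.4048
Step 2: 260 μL brought to 29.5 mL → factor 29500/260 = 113.46
Step 3: 250 μL + 4.75 mL = 5000 μL total → factor 5000/250 = 20
Step 4: 2.65 mL + 11.3 mL = 13.95 mL total → factor 13.95/2.65 = 5.2642
Overall dilution factor = 4.4048 × 113.46 × 20 × 5.2642 = 52617

5.26 × 10^4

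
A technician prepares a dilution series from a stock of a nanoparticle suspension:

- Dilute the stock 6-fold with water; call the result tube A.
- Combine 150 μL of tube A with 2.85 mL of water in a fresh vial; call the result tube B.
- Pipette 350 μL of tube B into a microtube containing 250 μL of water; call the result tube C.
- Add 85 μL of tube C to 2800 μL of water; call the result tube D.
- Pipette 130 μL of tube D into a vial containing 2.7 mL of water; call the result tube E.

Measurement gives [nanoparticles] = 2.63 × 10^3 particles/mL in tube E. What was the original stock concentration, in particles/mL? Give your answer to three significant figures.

4.00 × 10^8 particles/mL

Step 1: 6-fold → factor 6
Step 2: 150 μL + 2.85 mL = 3000 μL total → factor 3000/150 = 20
Step 3: 350 μL + 250 μL = 600 μL total → factor 600/350 = 1.7143
Step 4: 85 μL + 2800 μL = 2885 μL total → factor 2885/85 = 33.941
Step 5: 130 μL + 2.7 mL = 2830 μL total → factor 2830/130 = 21.769
Overall dilution factor = 6 × 20 × 1.7143 × 33.941 × 21.769 = 1.52 × 10^5
Stock = 2.63 × 10^3 particles/mL × 1.52 × 10^5 = 4.00 × 10^8 particles/mL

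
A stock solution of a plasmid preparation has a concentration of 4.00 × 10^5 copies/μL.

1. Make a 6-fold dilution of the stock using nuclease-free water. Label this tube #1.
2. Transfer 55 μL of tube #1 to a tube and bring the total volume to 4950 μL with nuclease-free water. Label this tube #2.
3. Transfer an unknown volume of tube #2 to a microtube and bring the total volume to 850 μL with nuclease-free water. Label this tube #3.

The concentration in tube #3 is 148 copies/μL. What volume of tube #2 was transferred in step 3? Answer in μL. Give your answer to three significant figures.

170 μL

Step 1: 6-fold → factor 6
Step 2: 55 μL brought to 4950 μL → factor 4950/55 = 90
Step 3: v brought to 850 μL → factor = 850 μL/v
Product of known-step factors = 540
Overall factor = 4.00 × 10^5 copies/μL / (148 copies/μL) = 2702.7
Step-3 factor = 2702.7 / 540 = 5.005
v = 850 μL / 5.005 = 170 μL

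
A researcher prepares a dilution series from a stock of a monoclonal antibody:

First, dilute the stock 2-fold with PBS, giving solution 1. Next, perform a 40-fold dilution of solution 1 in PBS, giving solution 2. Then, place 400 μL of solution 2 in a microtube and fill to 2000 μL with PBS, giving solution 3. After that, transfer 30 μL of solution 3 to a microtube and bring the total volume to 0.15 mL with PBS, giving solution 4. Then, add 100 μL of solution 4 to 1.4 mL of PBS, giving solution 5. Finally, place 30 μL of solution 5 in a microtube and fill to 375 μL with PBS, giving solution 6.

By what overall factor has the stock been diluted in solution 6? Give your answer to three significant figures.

Step 1: 2-fold → factor 2
Step 2: 40-fold → factor 40
Step 3: 400 μL brought to 2000 μL → factor 2000/400 = 5
Step 4: 30 μL brought to 0.15 mL → factor 150/30 = 5
Step 5: 100 μL + 1.4 mL = 1500 μL total → factor 1500/100 = 15
Step 6: 30 μL brought to 375 μL → factor 375/30 = 12.5
Overall dilution factor = 2 × 40 × 5 × 5 × 15 × 12.5 = 3.75 × 10^5

3.75 × 10^5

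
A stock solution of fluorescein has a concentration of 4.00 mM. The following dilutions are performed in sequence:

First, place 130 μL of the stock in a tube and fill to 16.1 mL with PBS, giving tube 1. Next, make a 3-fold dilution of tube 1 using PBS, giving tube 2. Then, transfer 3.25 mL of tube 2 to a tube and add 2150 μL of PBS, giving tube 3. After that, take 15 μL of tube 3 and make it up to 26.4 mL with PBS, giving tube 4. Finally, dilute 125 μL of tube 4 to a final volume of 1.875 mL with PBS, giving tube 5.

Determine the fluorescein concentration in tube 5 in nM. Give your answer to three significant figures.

0.245 nM

Step 1: 130 μL brought to 16.1 mL → factor 16100/130 = 123.85
Step 2: 3-fold → factor 3
Step 3: 3.25 mL + 2150 μL = 5.4 mL total → factor 5.4/3.25 = 1.6615
Step 4: 15 μL brought to 26.4 mL → factor 26400/15 = 1760
Step 5: 125 μL brought to 1.875 mL → factor 1875/125 = 15
Overall dilution factor = 123.85 × 3 × 1.6615 × 1760 × 15 = 1.6297 × 10^7
Final = 4.00 mM / 1.6297 × 10^7 = 2.454 × 10^-7 mM = 0.245 nM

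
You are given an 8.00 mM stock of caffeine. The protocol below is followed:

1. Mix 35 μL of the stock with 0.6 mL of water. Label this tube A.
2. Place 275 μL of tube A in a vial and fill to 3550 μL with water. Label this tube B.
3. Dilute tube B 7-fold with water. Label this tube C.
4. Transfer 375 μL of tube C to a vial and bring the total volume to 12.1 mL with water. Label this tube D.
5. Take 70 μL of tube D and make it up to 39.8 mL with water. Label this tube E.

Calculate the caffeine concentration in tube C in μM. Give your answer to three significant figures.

4.88 μM

Step 1: 35 μL + 0.6 mL = 635 μL total → factor 635/35 = 18.143
Step 2: 275 μL brought to 3550 μL → factor 3550/275 = 12.909
Step 3: 7-fold → factor 7
Dilution factor through tube C = 18.143 × 12.909 × 7 = 1639.5
[tube C] = 8.00 mM / 1639.5 = 0.004880 mM = 4.88 μM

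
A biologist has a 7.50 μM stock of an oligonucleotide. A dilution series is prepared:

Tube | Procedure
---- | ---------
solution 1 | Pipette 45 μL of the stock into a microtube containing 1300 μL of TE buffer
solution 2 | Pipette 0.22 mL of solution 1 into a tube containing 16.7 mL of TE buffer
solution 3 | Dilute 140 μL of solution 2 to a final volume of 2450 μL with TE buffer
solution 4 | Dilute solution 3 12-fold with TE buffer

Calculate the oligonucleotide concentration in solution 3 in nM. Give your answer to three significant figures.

0.186 nM

Step 1: 45 μL + 1300 μL = 1345 μL total → factor 1345/45 = 29.889
Step 2: 0.22 mL + 16.7 mL = 16.92 mL total → factor 16.92/0.22 = 76.909
Step 3: 140 μL brought to 2450 μL → factor 2450/140 = 17.5
Dilution factor through solution 3 = 29.889 × 76.909 × 17.5 = 40228
[solution 3] = 7.50 μM / 40228 = 0.0001864 μM = 0.186 nM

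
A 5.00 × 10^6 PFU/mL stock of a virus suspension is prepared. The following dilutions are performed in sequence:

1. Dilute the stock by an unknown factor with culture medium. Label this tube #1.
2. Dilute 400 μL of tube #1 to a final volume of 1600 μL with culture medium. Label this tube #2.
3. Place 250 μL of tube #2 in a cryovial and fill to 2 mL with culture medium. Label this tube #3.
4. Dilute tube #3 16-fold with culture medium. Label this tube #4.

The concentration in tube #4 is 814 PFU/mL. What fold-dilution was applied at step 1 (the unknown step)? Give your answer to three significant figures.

Step 1: unknown factor x
Step 2: 400 μL brought to 1600 μL → factor 1600/400 = 4
Step 3: 250 μL brought to 2 mL → factor 2000/250 = 8
Step 4: 16-fold → factor 16
Product of known-step factors = 512
Overall factor = 5.00 × 10^6 PFU/mL / (814 PFU/mL) = 6142.5
x = 6142.5 / 512 = 12.0

12.0-fold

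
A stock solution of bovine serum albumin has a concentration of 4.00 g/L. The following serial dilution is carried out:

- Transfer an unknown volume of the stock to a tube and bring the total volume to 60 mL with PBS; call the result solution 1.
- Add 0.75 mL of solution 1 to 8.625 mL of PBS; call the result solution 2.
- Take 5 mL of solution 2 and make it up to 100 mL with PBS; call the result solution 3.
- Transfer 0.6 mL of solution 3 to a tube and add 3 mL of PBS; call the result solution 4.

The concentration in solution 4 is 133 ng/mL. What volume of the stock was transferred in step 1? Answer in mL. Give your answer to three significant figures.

2.99 mL

Step 1: v brought to 60 mL → factor = 60 mL/v
Step 2: 0.75 mL + 8.625 mL = 9.375 mL total → factor 9.375/0.75 = 12.5
Step 3: 5 mL brought to 100 mL → factor 100/5 = 20
Step 4: 0.6 mL + 3 mL = 3.6 mL total → factor 3.6/0.6 = 6
Product of known-step factors = 1500
Overall factor = 4.00 g/L / (133 ng/mL) = 30075
Step-1 factor = 30075 / 1500 = 20.05
v = 60 mL / 20.05 = 2.99 mL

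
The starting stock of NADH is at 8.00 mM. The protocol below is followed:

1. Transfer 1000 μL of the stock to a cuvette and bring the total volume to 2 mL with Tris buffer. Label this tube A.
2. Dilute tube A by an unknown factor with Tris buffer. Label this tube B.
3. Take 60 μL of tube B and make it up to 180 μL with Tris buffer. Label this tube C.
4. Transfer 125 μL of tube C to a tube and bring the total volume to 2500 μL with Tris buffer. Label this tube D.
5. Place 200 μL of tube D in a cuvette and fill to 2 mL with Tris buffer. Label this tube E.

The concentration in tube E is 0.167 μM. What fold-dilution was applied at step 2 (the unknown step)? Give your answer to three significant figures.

Step 1: 1000 μL brought to 2 mL → factor 2000/1000 = 2
Step 2: unknown factor x
Step 3: 60 μL brought to 180 μL → factor 180/60 = 3
Step 4: 125 μL brought to 2500 μL → factor 2500/125 = 20
Step 5: 200 μL brought to 2 mL → factor 2000/200 = 10
Product of known-step factors = 1200
Overall factor = 8.00 mM / (0.167 μM) = 47904
x = 47904 / 1200 = 39.9

39.9-fold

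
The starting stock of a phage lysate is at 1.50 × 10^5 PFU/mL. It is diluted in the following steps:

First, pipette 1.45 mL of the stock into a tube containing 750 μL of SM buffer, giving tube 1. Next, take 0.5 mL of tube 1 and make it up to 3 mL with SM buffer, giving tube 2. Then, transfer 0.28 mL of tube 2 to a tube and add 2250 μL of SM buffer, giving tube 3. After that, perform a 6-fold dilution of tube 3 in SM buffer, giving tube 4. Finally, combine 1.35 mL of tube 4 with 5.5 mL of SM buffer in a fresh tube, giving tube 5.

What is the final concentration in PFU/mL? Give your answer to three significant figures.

Step 1: 1.45 mL + 750 μL = 2.2 mL total → factor 2.2/1.45 = 1.5172
Step 2: 0.5 mL brought to 3 mL → factor 3/0.5 = 6
Step 3: 0.28 mL + 2250 μL = 2.53 mL total → factor 2.53/0.28 = 9.0357
Step 4: 6-fold → factor 6
Step 5: 1.35 mL + 5.5 mL = 6.85 mL total → factor 6.85/1.35 = 5.0741
Overall dilution factor = 1.5172 × 6 × 9.0357 × 6 × 5.0741 = 2504.2
Final = 1.50 × 10^5 PFU/mL / 2504.2 = 59.9 PFU/mL

59.9 PFU/mL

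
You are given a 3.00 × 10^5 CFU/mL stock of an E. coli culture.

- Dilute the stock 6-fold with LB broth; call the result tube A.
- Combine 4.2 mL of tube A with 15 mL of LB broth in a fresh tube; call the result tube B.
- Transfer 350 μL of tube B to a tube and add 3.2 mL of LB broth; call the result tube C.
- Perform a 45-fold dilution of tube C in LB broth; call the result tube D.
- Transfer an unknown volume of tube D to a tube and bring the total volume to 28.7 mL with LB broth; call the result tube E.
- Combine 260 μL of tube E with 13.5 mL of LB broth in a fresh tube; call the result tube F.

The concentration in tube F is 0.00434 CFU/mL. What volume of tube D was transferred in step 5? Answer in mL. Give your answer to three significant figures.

Step 1: 6-fold → factor 6
Step 2: 4.2 mL + 15 mL = 19.2 mL total → factor 19.2/4.2 = 4.5714
Step 3: 350 μL + 3.2 mL = 3550 μL total → factor 3550/350 = 10.143
Step 4: 45-fold → factor 45
Step 5: v brought to 28.7 mL → factor = 28.7 mL/v
Step 6: 260 μL + 13.5 mL = 13760 μL total → factor 13760/260 = 52.923
Product of known-step factors = 6.6255 × 10^5
Overall factor = 3.00 × 10^5 CFU/mL / (0.00434 CFU/mL) = 6.9124 × 10^7
Step-5 factor = 6.9124 × 10^7 / 6.6255 × 10^5 = 104.33
v = 28.7 mL / 104.33 = 0.275 mL

0.275 mL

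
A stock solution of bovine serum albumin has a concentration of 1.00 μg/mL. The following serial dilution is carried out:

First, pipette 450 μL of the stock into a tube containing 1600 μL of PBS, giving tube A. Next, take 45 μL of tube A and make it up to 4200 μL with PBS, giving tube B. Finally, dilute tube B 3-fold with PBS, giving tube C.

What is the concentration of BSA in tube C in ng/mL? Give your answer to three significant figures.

0.784 ng/mL

Step 1: 450 μL + 1600 μL = 2050 μL total → factor 2050/450 = 4.5556
Step 2: 45 μL brought to 4200 μL → factor 4200/45 = 93.333
Step 3: 3-fold → factor 3
Overall dilution factor = 4.5556 × 93.333 × 3 = 1275.6
Final = 1.00 μg/mL / 1275.6 = 0.0007840 μg/mL = 0.784 ng/mL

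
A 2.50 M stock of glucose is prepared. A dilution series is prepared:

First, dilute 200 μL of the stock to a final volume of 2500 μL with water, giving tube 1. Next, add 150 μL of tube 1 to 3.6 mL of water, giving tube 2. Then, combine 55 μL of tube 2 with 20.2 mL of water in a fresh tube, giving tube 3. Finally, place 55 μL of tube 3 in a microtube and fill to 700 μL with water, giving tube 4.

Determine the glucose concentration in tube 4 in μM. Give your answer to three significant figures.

Step 1: 200 μL brought to 2500 μL → factor 2500/200 = 12.5
Step 2: 150 μL + 3.6 mL = 3750 μL total → factor 3750/150 = 25
Step 3: 55 μL + 20.2 mL = 20255 μL total → factor 20255/55 = 368.27
Step 4: 55 μL brought to 700 μL → factor 700/55 = 12.727
Overall dilution factor = 12.5 × 25 × 368.27 × 12.727 = 1.4647 × 10^6
Final = 2.50 M / 1.4647 × 10^6 = 1.707 × 10^-6 M = 1.71 μM

1.71 μM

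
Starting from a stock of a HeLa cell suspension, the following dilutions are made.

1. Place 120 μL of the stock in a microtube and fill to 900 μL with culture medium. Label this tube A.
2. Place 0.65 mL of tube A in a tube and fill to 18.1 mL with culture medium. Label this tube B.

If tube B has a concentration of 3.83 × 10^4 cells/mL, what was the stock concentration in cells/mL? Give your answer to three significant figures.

8.00 × 10^6 cells/mL

Step 1: 120 μL brought to 900 μL → factor 900/120 = 7.5
Step 2: 0.65 mL brought to 18.1 mL → factor 18.1/0.65 = 27.846
Overall dilution factor = 7.5 × 27.846 = 208.85
Stock = 3.83 × 10^4 cells/mL × 208.85 = 8.00 × 10^6 cells/mL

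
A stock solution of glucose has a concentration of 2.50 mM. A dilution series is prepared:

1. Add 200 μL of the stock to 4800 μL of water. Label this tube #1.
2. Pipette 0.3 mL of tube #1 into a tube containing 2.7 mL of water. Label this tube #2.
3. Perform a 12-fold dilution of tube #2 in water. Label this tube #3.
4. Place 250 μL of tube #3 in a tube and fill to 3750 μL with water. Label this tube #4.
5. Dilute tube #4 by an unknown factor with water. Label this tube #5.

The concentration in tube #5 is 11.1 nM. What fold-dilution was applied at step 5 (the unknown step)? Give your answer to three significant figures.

Step 1: 200 μL + 4800 μL = 5000 μL total → factor 5000/200 = 25
Step 2: 0.3 mL + 2.7 mL = 3 mL total → factor 3/0.3 = 10
Step 3: 12-fold → factor 12
Step 4: 250 μL brought to 3750 μL → factor 3750/250 = 15
Step 5: unknown factor x
Product of known-step factors = 45000
Overall factor = 2.50 mM / (11.1 nM) = 2.2523 × 10^5
x = 2.2523 × 10^5 / 45000 = 5.01

5.01-fold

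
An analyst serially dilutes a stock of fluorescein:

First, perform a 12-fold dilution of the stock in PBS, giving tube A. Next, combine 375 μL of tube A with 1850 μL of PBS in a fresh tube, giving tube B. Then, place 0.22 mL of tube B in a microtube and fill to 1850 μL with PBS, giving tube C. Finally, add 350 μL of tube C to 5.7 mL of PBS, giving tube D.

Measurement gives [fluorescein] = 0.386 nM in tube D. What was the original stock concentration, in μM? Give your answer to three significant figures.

Step 1: 12-fold → factor 12
Step 2: 375 μL + 1850 μL = 2225 μL total → factor 2225/375 = 5.9333
Step 3: 0.22 mL brought to 1850 μL → factor 1.85/0.22 = 8.4091
Step 4: 350 μL + 5.7 mL = 6050 μL total → factor 6050/350 = 17.286
Overall dilution factor = 12 × 5.9333 × 8.4091 × 17.286 = 10349
Stock = 0.386 nM × 10349 = 3995 nM = 3.99 μM

3.99 μM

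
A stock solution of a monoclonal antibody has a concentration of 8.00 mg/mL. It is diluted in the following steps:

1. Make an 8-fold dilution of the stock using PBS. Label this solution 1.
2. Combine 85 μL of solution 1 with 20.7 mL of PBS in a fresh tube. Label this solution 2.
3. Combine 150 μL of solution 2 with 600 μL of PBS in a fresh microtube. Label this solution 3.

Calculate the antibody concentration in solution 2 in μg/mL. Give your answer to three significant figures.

Step 1: 8-fold → factor 8
Step 2: 85 μL + 20.7 mL = 20785 μL total → factor 20785/85 = 244.53
Dilution factor through solution 2 = 8 × 244.53 = 1956.2
[solution 2] = 8.00 mg/mL / 1956.2 = 0.004089 mg/mL = 4.09 μg/mL

4.09 μg/mL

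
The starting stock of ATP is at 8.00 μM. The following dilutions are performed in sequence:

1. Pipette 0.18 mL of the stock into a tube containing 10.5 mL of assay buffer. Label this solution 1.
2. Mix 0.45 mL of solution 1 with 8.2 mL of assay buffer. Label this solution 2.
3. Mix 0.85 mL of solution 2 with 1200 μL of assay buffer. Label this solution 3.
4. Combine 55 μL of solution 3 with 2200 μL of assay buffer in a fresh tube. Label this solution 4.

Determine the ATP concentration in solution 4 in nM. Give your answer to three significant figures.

Step 1: 0.18 mL + 10.5 mL = 10.68 mL total → factor 10.68/0.18 = 59.333
Step 2: 0.45 mL + 8.2 mL = 8.65 mL total → factor 8.65/0.45 = 19.222
Step 3: 0.85 mL + 1200 μL = 2.05 mL total → factor 2.05/0.85 = 2.4118
Step 4: 55 μL + 2200 μL = 2255 μL total → factor 2255/55 = 41
Overall dilution factor = 59.333 × 19.222 × 2.4118 × 41 = 1.1278 × 10^5
Final = 8.00 μM / 1.1278 × 10^5 = 7.094 × 10^-5 μM = 0.0709 nM

0.0709 nM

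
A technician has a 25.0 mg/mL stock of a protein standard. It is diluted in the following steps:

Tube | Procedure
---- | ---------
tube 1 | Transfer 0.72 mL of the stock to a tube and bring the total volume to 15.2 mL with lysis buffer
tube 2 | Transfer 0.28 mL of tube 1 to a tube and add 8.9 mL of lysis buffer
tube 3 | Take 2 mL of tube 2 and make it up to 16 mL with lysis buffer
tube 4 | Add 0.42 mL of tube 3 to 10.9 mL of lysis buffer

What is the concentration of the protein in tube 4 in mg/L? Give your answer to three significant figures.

Step 1: 0.72 mL brought to 15.2 mL → factor 15.2/0.72 = 21.111
Step 2: 0.28 mL + 8.9 mL = 9.18 mL total → factor 9.18/0.28 = 32.786
Step 3: 2 mL brought to 16 mL → factor 16/2 = 8
Step 4: 0.42 mL + 10.9 mL = 11.32 mL total → factor 11.32/0.42 = 26.952
Overall dilution factor = 21.111 × 32.786 × 8 × 26.952 = 1.4924 × 10^5
Final = 25.0 mg/mL / 1.4924 × 10^5 = 0.0001675 mg/mL = 0.168 mg/L

0.168 mg/L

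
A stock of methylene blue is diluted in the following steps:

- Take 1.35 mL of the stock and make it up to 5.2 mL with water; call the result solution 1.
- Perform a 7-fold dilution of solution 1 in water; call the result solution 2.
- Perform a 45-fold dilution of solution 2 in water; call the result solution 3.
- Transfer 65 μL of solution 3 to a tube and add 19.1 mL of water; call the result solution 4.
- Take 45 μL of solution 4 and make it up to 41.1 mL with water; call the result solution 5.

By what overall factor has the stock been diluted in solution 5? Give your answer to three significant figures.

3.27 × 10^8

Step 1: 1.35 mL brought to 5.2 mL → factor 5.2/1.35 = 3.8519
Step 2: 7-fold → factor 7
Step 3: 45-fold → factor 45
Step 4: 65 μL + 19.1 mL = 19165 μL total → factor 19165/65 = 294.85
Step 5: 45 μL brought to 41.1 mL → factor 41100/45 = 913.33
Overall dilution factor = 3.8519 × 7 × 45 × 294.85 × 913.33 = 3.2674 × 10^8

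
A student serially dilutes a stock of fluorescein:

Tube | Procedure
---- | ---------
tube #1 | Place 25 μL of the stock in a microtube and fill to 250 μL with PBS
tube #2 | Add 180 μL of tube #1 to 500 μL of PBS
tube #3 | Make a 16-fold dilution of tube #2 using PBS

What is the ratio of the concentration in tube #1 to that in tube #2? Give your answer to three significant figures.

3.78

Step 1: 25 μL brought to 250 μL → factor 250/25 = 10
Step 2: 180 μL + 500 μL = 680 μL total → factor 680/180 = 3.7778
Dilution factor to tube #1 = 10; to tube #2 = 37.778
[tube #1]/[tube #2] = (factor to tube #2)/(factor to tube #1) = 37.778/10 = 3.78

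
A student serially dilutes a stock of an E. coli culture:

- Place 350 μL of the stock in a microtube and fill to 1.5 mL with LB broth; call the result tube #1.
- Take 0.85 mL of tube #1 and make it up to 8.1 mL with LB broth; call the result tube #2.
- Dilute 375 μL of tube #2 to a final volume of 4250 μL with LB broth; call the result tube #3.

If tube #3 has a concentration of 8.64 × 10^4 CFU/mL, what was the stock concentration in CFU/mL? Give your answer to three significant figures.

Step 1: 350 μL brought to 1.5 mL → factor 1500/350 = 4.2857
Step 2: 0.85 mL brought to 8.1 mL → factor 8.1/0.85 = 9.5294
Step 3: 375 μL brought to 4250 μL → factor 4250/375 = 11.333
Overall dilution factor = 4.2857 × 9.5294 × 11.333 = 462.86
Stock = 8.64 × 10^4 CFU/mL × 462.86 = 4.00 × 10^7 CFU/mL

4.00 × 10^7 CFU/mL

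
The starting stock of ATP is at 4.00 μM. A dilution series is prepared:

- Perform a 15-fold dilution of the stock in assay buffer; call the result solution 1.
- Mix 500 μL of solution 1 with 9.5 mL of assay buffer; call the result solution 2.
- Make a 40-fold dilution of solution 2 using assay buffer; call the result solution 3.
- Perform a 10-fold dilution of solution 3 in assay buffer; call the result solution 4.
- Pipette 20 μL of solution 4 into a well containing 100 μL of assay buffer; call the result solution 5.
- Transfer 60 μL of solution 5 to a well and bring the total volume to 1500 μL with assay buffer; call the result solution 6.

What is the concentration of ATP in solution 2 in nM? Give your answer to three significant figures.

13.3 nM

Step 1: 15-fold → factor 15
Step 2: 500 μL + 9.5 mL = 10000 μL total → factor 10000/500 = 20
Dilution factor through solution 2 = 15 × 20 = 300
[solution 2] = 4.00 μM / 300 = 0.01333 μM = 13.3 nM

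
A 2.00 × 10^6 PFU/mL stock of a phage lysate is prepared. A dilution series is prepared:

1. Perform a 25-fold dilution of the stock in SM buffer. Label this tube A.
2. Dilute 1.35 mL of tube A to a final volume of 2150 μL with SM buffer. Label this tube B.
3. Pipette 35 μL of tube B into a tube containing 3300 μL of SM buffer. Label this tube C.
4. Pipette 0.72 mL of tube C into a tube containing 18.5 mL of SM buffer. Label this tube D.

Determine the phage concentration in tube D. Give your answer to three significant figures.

Step 1: 25-fold → factor 25
Step 2: 1.35 mL brought to 2150 μL → factor 2.15/1.35 = 1.5926
Step 3: 35 μL + 3300 μL = 3335 μL total → factor 3335/35 = 95.286
Step 4: 0.72 mL + 18.5 mL = 19.22 mL total → factor 19.22/0.72 = 26.694
Overall dilution factor = 25 × 1.5926 × 95.286 × 26.694 = 1.0127 × 10^5
Final = 2.00 × 10^6 PFU/mL / 1.0127 × 10^5 = 19.7 PFU/mL

19.7 PFU/mL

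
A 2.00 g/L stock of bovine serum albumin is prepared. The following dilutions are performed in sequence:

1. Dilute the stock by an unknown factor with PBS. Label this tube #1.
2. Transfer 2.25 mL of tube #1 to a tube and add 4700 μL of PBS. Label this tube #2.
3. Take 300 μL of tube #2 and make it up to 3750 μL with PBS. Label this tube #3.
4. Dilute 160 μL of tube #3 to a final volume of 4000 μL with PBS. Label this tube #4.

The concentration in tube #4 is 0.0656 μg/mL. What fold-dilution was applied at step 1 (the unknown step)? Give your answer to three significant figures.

31.6-fold

Step 1: unknown factor x
Step 2: 2.25 mL + 4700 μL = 6.95 mL total → factor 6.95/2.25 = 3.0889
Step 3: 300 μL brought to 3750 μL → factor 3750/300 = 12.5
Step 4: 160 μL brought to 4000 μL → factor 4000/160 = 25
Product of known-step factors = 965.28
Overall factor = 2.00 g/L / (0.0656 μg/mL) = 30488
x = 30488 / 965.28 = 31.6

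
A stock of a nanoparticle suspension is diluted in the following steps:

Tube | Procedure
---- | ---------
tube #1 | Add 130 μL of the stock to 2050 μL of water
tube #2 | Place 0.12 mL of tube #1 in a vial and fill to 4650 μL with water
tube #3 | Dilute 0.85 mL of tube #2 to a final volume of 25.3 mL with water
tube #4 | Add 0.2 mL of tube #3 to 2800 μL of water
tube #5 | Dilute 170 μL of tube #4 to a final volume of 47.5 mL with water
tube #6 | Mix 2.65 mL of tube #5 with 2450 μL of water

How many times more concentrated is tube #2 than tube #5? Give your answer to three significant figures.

1.25 × 10^5

Step 1: 130 μL + 2050 μL = 2180 μL total → factor 2180/130 = 16.769
Step 2: 0.12 mL brought to 4650 μL → factor 4.65/0.12 = 38.75
Step 3: 0.85 mL brought to 25.3 mL → factor 25.3/0.85 = 29.765
Step 4: 0.2 mL + 2800 μL = 3 mL total → factor 3/0.2 = 15
Step 5: 170 μL brought to 47.5 mL → factor 47500/170 = 279.41
Dilution factor to tube #2 = 649.81; to tube #5 = 8.1063 × 10^7
[tube #2]/[tube #5] = (factor to tube #5)/(factor to tube #2) = 8.1063 × 10^7/649.81 = 1.25 × 10^5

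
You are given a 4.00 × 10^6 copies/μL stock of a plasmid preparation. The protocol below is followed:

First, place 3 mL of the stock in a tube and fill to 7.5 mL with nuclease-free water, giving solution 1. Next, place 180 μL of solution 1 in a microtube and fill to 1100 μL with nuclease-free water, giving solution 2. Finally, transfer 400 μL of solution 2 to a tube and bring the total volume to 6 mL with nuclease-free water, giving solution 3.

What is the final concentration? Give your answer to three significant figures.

Step 1: 3 mL brought to 7.5 mL → factor 7.5/3 = 2.5
Step 2: 180 μL brought to 1100 μL → factor 1100/180 = 6.1111
Step 3: 400 μL brought to 6 mL → factor 6000/400 = 15
Overall dilution factor = 2.5 × 6.1111 × 15 = 229.17
Final = 4.00 × 10^6 copies/μL / 229.17 = 1.75 × 10^4 copies/μL

1.75 × 10^4 copies/μL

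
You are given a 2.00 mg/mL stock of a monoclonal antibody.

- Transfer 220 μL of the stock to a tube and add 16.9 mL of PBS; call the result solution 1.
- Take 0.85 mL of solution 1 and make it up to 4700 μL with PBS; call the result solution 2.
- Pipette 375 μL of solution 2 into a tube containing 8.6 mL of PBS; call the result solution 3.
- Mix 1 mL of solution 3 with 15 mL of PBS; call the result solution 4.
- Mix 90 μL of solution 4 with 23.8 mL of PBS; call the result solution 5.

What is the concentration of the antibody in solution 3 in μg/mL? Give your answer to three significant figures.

Step 1: 220 μL + 16.9 mL = 17120 μL total → factor 17120/220 = 77.818
Step 2: 0.85 mL brought to 4700 μL → factor 4.7/0.85 = 5.5294
Step 3: 375 μL + 8.6 mL = 8975 μL total → factor 8975/375 = 23.933
Dilution factor through solution 3 = 77.818 × 5.5294 × 23.933 = 10298
[solution 3] = 2.00 mg/mL / 10298 = 0.0001942 mg/mL = 0.194 μg/mL

0.194 μg/mL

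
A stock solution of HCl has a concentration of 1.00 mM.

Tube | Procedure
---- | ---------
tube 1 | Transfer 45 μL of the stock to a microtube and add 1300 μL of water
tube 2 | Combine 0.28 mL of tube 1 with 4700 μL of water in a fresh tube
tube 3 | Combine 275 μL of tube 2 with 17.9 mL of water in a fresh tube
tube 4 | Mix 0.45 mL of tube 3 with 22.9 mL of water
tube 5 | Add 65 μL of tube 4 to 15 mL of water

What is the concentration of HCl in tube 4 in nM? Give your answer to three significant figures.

Step 1: 45 μL + 1300 μL = 1345 μL total → factor 1345/45 = 29.889
Step 2: 0.28 mL + 4700 μL = 4.98 mL total → factor 4.98/0.28 = 17.786
Step 3: 275 μL + 17.9 mL = 18175 μL total → factor 18175/275 = 66.091
Step 4: 0.45 mL + 22.9 mL = 23.35 mL total → factor 23.35/0.45 = 51.889
Dilution factor through tube 4 = 29.889 × 17.786 × 66.091 × 51.889 = 1.823 × 10^6
[tube 4] = 1.00 mM / 1.823 × 10^6 = 5.485 × 10^-7 mM = 0.549 nM

0.549 nM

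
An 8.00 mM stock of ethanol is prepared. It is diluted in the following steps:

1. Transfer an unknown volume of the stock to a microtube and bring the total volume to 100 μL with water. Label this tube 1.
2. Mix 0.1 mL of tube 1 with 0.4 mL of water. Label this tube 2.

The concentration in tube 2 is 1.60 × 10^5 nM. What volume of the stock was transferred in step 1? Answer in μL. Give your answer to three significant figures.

Step 1: v brought to 100 μL → factor = 100 μL/v
Step 2: 0.1 mL + 0.4 mL = 0.5 mL total → factor 0.5/0.1 = 5
Product of known-step factors = 5
Overall factor = 8.00 mM / (1.60 × 10^5 nM) = 50
Step-1 factor = 50 / 5 = 10
v = 100 μL / 10 = 10.0 μL

10.0 μL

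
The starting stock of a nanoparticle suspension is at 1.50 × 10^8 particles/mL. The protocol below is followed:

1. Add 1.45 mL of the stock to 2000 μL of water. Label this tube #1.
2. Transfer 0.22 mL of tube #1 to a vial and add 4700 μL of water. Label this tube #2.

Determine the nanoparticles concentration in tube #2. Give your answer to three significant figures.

Step 1: 1.45 mL + 2000 μL = 3.45 mL total → factor 3.45/1.45 = 2.3793
Step 2: 0.22 mL + 4700 μL = 4.92 mL total → factor 4.92/0.22 = 22.364
Overall dilution factor = 2.3793 × 22.364 = 53.21
Final = 1.50 × 10^8 particles/mL / 53.21 = 2.82 × 10^6 particles/mL

2.82 × 10^6 particles/mL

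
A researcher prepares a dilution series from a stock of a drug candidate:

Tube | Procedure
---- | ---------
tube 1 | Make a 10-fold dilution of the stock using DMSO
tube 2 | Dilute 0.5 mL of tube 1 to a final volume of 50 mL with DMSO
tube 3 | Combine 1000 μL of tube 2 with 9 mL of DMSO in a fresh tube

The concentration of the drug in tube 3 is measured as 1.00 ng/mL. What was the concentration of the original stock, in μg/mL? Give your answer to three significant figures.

10.0 μg/mL

Step 1: 10-fold → factor 10
Step 2: 0.5 mL brought to 50 mL → factor 50/0.5 = 100
Step 3: 1000 μL + 9 mL = 10000 μL total → factor 10000/1000 = 10
Overall dilution factor = 10 × 100 × 10 = 10000
Stock = 1.00 ng/mL × 10000 = 1.000 × 10^4 ng/mL = 10.0 μg/mL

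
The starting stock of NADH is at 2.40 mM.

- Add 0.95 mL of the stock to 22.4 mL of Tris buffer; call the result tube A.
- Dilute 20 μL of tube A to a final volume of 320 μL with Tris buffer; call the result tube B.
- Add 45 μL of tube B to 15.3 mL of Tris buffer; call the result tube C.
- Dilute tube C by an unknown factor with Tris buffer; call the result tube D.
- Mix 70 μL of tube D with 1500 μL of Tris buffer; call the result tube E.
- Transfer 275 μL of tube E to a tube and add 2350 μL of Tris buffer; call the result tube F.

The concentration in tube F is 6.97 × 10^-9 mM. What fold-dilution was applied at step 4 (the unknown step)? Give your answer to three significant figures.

Step 1: 0.95 mL + 22.4 mL = 23.35 mL total → factor 23.35/0.95 = 24.579
Step 2: 20 μL brought to 320 μL → factor 320/20 = 16
Step 3: 45 μL + 15.3 mL = 15345 μL total → factor 15345/45 = 341
Step 4: unknown factor x
Step 5: 70 μL + 1500 μL = 1570 μL total → factor 1570/70 = 22.429
Step 6: 275 μL + 2350 μL = 2625 μL total → factor 2625/275 = 9.5455
Product of known-step factors = 2.871 × 10^7
Overall factor = 2.40 mM / (6.97 × 10^-9 mM) = 3.4433 × 10^8
x = 3.4433 × 10^8 / 2.871 × 10^7 = 12.0

12.0-fold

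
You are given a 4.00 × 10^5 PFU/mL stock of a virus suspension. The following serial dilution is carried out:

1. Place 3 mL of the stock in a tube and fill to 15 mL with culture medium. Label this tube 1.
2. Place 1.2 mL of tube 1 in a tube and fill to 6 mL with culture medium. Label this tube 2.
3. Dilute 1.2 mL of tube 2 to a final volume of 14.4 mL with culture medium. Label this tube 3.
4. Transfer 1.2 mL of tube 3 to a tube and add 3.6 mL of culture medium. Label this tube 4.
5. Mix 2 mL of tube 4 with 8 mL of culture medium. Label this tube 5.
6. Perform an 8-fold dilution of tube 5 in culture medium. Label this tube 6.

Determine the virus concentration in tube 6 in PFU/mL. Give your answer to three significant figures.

8.33 PFU/mL

Step 1: 3 mL brought to 15 mL → factor 15/3 = 5
Step 2: 1.2 mL brought to 6 mL → factor 6/1.2 = 5
Step 3: 1.2 mL brought to 14.4 mL → factor 14.4/1.2 = 12
Step 4: 1.2 mL + 3.6 mL = 4.8 mL total → factor 4.8/1.2 = 4
Step 5: 2 mL + 8 mL = 10 mL total → factor 10/2 = 5
Step 6: 8-fold → factor 8
Overall dilution factor = 5 × 5 × 12 × 4 × 5 × 8 = 48000
Final = 4.00 × 10^5 PFU/mL / 48000 = 8.33 PFU/mL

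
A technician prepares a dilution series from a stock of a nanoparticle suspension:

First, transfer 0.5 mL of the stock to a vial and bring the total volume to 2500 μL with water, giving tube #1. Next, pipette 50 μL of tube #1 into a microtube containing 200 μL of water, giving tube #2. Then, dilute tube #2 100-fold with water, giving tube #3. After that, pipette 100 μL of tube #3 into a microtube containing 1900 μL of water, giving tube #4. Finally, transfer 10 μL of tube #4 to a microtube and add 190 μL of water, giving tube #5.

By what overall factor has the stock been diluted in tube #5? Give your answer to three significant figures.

1.00 × 10^6

Step 1: 0.5 mL brought to 2500 μL → factor 2.5/0.5 = 5
Step 2: 50 μL + 200 μL = 250 μL total → factor 250/50 = 5
Step 3: 100-fold → factor 100
Step 4: 100 μL + 1900 μL = 2000 μL total → factor 2000/100 = 20
Step 5: 10 μL + 190 μL = 200 μL total → factor 200/10 = 20
Overall dilution factor = 5 × 5 × 100 × 20 × 20 = 1 × 10^6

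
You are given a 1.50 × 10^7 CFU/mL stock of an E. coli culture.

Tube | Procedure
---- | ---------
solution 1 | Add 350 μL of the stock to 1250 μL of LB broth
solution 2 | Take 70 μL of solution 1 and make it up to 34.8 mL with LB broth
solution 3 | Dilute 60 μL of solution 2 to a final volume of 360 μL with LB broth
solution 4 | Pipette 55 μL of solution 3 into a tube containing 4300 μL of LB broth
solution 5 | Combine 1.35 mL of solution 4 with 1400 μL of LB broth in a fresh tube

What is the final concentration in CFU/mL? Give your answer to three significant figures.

6.82 CFU/mL

Step 1: 350 μL + 1250 μL = 1600 μL total → factor 1600/350 = 4.5714
Step 2: 70 μL brought to 34.8 mL → factor 34800/70 = 497.14
Step 3: 60 μL brought to 360 μL → factor 360/60 = 6
Step 4: 55 μL + 4300 μL = 4355 μL total → factor 4355/55 = 79.182
Step 5: 1.35 mL + 1400 μL = 2.75 mL total → factor 2.75/1.35 = 2.037
Overall dilution factor = 4.5714 × 497.14 × 6 × 79.182 × 2.037 = 2.1994 × 10^6
Final = 1.50 × 10^7 CFU/mL / 2.1994 × 10^6 = 6.82 CFU/mL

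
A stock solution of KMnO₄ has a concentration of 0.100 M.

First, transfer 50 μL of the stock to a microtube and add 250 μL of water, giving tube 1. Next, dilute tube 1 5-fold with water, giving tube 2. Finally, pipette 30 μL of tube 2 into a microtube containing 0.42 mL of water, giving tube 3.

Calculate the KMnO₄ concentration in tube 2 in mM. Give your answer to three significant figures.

3.33 mM

Step 1: 50 μL + 250 μL = 300 μL total → factor 300/50 = 6
Step 2: 5-fold → factor 5
Dilution factor through tube 2 = 6 × 5 = 30
[tube 2] = 0.100 M / 30 = 0.003333 M = 3.33 mM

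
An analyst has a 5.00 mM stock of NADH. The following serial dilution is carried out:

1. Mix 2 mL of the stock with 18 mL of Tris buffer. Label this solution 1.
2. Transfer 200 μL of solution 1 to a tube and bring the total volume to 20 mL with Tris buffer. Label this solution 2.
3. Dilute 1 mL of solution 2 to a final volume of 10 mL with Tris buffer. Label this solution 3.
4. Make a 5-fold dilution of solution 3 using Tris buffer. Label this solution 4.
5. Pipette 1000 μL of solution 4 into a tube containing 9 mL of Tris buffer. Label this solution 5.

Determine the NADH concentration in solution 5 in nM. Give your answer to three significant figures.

10.0 nM

Step 1: 2 mL + 18 mL = 20 mL total → factor 20/2 = 10
Step 2: 200 μL brought to 20 mL → factor 20000/200 = 100
Step 3: 1 mL brought to 10 mL → factor 10/1 = 10
Step 4: 5-fold → factor 5
Step 5: 1000 μL + 9 mL = 10000 μL total → factor 10000/1000 = 10
Overall dilution factor = 10 × 100 × 10 × 5 × 10 = 5 × 10^5
Final = 5.00 mM / 5 × 10^5 = 1.000 × 10^-5 mM = 10.0 nM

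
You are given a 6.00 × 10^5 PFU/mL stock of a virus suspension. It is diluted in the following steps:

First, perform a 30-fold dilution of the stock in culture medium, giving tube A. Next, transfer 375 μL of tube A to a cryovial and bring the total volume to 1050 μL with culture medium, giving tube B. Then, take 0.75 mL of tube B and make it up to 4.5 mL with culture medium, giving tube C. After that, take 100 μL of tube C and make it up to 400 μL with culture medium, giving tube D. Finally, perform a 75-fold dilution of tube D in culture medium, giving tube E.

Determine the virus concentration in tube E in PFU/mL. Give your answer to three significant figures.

Step 1: 30-fold → factor 30
Step 2: 375 μL brought to 1050 μL → factor 1050/375 = 2.8
Step 3: 0.75 mL brought to 4.5 mL → factor 4.5/0.75 = 6
Step 4: 100 μL brought to 400 μL → factor 400/100 = 4
Step 5: 75-fold → factor 75
Overall dilution factor = 30 × 2.8 × 6 × 4 × 75 = 1.512 × 10^5
Final = 6.00 × 10^5 PFU/mL / 1.512 × 10^5 = 3.97 PFU/mL

3.97 PFU/mL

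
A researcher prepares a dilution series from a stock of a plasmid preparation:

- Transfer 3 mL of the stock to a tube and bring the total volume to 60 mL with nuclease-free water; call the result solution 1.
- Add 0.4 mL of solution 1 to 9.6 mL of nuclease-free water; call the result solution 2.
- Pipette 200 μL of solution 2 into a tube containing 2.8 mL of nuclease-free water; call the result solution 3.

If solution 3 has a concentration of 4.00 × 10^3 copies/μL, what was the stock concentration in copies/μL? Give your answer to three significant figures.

Step 1: 3 mL brought to 60 mL → factor 60/3 = 20
Step 2: 0.4 mL + 9.6 mL = 10 mL total → factor 10/0.4 = 25
Step 3: 200 μL + 2.8 mL = 3000 μL total → factor 3000/200 = 15
Overall dilution factor = 20 × 25 × 15 = 7500
Stock = 4.00 × 10^3 copies/μL × 7500 = 3.00 × 10^7 copies/μL

3.00 × 10^7 copies/μL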